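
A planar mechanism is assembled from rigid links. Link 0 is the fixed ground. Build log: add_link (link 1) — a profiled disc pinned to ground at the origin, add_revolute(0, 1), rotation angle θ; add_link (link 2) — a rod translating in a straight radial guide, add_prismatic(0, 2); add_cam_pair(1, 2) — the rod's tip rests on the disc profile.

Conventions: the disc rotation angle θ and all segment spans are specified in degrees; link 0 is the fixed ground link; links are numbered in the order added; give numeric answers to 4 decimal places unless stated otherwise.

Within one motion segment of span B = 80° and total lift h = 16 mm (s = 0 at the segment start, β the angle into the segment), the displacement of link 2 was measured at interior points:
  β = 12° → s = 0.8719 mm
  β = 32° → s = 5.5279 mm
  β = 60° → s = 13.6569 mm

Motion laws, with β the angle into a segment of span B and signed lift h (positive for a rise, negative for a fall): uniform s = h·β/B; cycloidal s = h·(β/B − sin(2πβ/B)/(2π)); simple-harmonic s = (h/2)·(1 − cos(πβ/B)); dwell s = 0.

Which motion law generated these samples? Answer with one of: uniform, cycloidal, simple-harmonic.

candidates at β/B = r: uniform s = h·r (linear in β); cycloidal s = h·(r − sin(2πr)/(2π)); simple-harmonic s = (h/2)(1 − cos(πr))
β=12°: printed 0.8719 | uniform 2.4000, cycloidal 0.3399, simple-harmonic 0.8719
β=32°: printed 5.5279 | uniform 6.4000, cycloidal 4.9032, simple-harmonic 5.5279
β=60°: printed 13.6569 | uniform 12.0000, cycloidal 14.5465, simple-harmonic 13.6569
only one law matches every sample → simple-harmonic

simple-harmonic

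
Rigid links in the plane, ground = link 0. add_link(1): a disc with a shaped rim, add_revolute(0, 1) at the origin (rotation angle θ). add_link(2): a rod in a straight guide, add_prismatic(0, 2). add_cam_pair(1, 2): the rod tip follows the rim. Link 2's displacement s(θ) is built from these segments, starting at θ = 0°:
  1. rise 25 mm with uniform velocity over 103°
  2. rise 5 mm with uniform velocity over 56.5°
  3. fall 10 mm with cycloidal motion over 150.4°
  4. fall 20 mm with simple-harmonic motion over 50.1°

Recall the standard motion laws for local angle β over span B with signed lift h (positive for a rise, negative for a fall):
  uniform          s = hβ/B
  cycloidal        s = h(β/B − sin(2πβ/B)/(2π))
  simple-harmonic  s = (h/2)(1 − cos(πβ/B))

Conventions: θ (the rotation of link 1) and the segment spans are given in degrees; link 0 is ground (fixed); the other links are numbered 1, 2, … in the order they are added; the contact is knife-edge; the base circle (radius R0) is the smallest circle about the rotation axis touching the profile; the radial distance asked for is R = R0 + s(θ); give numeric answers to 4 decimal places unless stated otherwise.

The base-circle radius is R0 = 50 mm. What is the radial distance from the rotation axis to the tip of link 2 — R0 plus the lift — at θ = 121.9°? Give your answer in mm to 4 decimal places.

segment 1 (0° to 103°, uniform, h = 25) is passed completely: s = 0.0000 + (25) = 25.0000
θ = 121.9° falls in segment 2 (103° to 159.5°, uniform, h = 5): β = 121.9 − 103 = 18.9°, B = 56.5°; Δs = 5·18.9/56.5 = 1.6726; s = 25.0000 + 1.6726 = 26.6726
R = R0 + s = 50 + 26.6726 = 76.6726

76.6726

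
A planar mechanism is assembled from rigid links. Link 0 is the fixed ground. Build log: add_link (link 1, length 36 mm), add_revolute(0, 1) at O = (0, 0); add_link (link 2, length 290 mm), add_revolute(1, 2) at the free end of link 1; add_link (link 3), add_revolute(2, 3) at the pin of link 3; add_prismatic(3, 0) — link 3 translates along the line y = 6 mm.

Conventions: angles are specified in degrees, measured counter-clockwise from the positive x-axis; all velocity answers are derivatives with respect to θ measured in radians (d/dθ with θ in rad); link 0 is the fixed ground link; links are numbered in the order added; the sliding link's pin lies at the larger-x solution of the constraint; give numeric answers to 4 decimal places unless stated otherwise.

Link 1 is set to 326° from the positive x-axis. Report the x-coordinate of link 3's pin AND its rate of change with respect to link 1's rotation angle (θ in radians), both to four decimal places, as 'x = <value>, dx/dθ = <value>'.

geometry: r = 36 mm, L = 290 mm, e = 6 mm
crank pin P = (r cos θ, r sin θ) = (29.845353, -20.130945)
h = r sin θ − e = -20.130945 − 6 = -26.130945
x = r cos θ + √(L² − h²) = 29.845353 + 288.820314 = 318.665667
dx/dθ = −r sin θ − h·r cos θ/√(L² − h²) (θ in radians; h = -26.130945) = 22.831195

x = 318.6657, dx/dθ = 22.8312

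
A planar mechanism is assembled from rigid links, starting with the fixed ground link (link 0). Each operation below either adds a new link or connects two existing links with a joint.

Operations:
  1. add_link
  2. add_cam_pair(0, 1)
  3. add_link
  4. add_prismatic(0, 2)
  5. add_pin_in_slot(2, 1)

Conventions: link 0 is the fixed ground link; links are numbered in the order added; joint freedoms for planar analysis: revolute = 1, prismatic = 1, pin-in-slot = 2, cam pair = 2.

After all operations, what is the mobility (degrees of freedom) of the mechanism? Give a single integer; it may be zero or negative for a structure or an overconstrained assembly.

(L,J1,J2)=(1,0,0); link0 fixed
link1: (2,0,0)
C 0-1 [J2]: (2,0,1)
link2: (3,0,1)
P 0-2 [J1]: (3,1,1)
PS 2-1 [J2]: (3,1,2)
Grübler: 3·2 − 2·1 − 2 = 2

M = 2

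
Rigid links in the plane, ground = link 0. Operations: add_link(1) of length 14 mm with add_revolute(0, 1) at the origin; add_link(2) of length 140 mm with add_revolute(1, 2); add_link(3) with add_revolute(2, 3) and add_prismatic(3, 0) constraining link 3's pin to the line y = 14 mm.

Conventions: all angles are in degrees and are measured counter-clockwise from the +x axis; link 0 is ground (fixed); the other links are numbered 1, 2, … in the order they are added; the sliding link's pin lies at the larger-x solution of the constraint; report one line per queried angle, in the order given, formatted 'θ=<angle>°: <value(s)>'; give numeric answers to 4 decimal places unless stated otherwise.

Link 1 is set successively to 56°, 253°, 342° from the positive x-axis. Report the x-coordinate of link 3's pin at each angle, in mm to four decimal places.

geometry: r = 14 mm, L = 140 mm, e = 14 mm
θ=56°: crank pin P = (r cos θ, r sin θ) = (7.828701, 11.606526)
θ=56°: h = r sin θ − e = 11.606526 − 14 = -2.393474
θ=56°: x = r cos θ + √(L² − h²) = 7.828701 + 139.979539 = 147.808239
θ=253°: crank pin P = (r cos θ, r sin θ) = (-4.093204, -13.388267)
θ=253°: h = r sin θ − e = -13.388267 − 14 = -27.388267
θ=253°: x = r cos θ + √(L² − h²) = -4.093204 + 137.294876 = 133.201672
θ=342°: crank pin P = (r cos θ, r sin θ) = (13.314791, -4.326238)
θ=342°: h = r sin θ − e = -4.326238 − 14 = -18.326238
θ=342°: x = r cos θ + √(L² − h²) = 13.314791 + 138.795349 = 152.110141

θ=56°: 147.8082
θ=253°: 133.2017
θ=342°: 152.1101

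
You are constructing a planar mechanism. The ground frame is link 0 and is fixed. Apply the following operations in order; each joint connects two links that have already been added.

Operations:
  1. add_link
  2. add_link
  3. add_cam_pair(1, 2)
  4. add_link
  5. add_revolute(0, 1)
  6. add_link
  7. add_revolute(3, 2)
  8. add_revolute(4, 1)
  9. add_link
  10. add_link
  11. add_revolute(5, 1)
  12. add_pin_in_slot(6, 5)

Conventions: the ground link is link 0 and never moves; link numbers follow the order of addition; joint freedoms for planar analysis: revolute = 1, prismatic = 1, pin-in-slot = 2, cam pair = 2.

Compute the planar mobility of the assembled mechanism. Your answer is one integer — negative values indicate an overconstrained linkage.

ground; <1,0,0>
#1 <2,0,0>
#2 <3,0,0>
C:1↔2 J2 <3,0,1>
#3 <4,0,1>
R:0↔1 J1 <4,1,1>
#4 <5,1,1>
R:3↔2 J1 <5,2,1>
R:4↔1 J1 <5,3,1>
#5 <6,3,1>
#6 <7,3,1>
R:5↔1 J1 <7,4,1>
PS:6↔5 J2 <7,4,2>
3×6 − 2×4 − 1×2 = 8

M = 8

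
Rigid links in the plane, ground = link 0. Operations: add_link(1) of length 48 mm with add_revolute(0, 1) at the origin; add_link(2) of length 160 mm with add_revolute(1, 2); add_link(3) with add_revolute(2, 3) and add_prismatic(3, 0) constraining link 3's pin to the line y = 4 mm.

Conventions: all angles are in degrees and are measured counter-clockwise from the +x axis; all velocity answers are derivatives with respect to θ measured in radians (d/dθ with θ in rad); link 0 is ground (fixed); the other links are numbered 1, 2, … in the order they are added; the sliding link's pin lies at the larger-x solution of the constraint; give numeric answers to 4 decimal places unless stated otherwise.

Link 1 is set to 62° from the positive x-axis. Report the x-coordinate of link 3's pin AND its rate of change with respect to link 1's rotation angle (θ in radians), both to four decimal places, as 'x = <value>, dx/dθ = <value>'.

geometry: r = 48 mm, L = 160 mm, e = 4 mm
crank pin P = (r cos θ, r sin θ) = (22.534635, 42.381484)
h = r sin θ − e = 42.381484 − 4 = 38.381484
x = r cos θ + √(L² − h²) = 22.534635 + 155.328238 = 177.862873
dx/dθ = −r sin θ − h·r cos θ/√(L² − h²) (θ in radians; h = 38.381484) = -47.949775

x = 177.8629, dx/dθ = -47.9498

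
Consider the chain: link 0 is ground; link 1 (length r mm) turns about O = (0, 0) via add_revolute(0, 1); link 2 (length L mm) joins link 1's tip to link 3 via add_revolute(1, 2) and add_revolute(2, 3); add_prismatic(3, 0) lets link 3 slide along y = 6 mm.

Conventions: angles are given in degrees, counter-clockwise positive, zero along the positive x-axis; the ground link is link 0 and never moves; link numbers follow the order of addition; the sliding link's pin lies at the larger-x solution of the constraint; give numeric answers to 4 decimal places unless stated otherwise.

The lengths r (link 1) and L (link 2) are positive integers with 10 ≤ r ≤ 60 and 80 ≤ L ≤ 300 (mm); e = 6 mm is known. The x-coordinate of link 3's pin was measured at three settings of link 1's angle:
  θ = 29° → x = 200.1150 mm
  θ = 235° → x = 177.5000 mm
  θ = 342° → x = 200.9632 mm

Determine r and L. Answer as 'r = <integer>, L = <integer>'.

constraint per measurement: (x − r cos θ)² + (r sin θ − e)² = L²
subtracting the θ₁ and θ₂ equations cancels the r² and L² terms:
r = (x₁² − x₂²) / (2[(x₁cos θ₁ + e sin θ₁) − (x₂cos θ₂ + e sin θ₂)]) = 15.0000 → r = 15
L² = (x₁ − r cos θ₁)² + (r sin θ₁ − e)² = 34969.0118 → L = 187.0000 → L = 187
check at θ₃=342°: x = 200.9632 (printed 200.9632) ✓

r = 15, L = 187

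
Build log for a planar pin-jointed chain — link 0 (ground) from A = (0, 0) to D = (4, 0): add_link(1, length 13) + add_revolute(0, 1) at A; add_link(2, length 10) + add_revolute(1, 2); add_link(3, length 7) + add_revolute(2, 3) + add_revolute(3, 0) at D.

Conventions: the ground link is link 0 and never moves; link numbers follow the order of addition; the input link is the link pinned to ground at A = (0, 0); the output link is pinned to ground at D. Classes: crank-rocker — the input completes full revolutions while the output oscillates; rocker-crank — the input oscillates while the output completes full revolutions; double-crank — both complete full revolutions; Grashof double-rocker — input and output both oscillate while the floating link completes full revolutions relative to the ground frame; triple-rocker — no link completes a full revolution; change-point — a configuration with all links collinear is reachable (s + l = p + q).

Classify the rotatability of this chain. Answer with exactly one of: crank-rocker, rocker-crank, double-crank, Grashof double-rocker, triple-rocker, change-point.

lengths: ground=4, input=13, coupler=10, output=7
sorted: s=4 (shortest), l=13 (longest), p+q=17
s + l = 17 vs p + q = 17
s + l = p + q → change-point (collinear configuration reachable)

change-point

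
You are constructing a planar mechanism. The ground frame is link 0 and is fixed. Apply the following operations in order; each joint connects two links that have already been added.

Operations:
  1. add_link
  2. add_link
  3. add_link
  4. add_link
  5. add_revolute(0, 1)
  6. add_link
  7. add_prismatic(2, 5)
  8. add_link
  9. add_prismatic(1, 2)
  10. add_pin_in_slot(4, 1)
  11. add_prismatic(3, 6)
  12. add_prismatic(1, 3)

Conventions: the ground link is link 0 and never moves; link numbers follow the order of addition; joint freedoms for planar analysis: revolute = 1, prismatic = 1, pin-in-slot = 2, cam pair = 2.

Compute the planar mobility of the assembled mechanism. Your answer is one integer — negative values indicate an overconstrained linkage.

L=1 J1=0 J2=0
add link → L=2 J1=0 J2=0
add link → L=3 J1=0 J2=0
add link → L=4 J1=0 J2=0
add link → L=5 J1=0 J2=0
R@0,1 dof=1 J1 → L=5 J1=1 J2=0
add link → L=6 J1=1 J2=0
P@2,5 dof=1 J1 → L=6 J1=2 J2=0
add link → L=7 J1=2 J2=0
P@1,2 dof=1 J1 → L=7 J1=3 J2=0
PS@4,1 dof=2 J2 → L=7 J1=3 J2=1
P@3,6 dof=1 J1 → L=7 J1=4 J2=1
P@1,3 dof=1 J1 → L=7 J1=5 J2=1
M=3(L−1)−2J1−J2=3·6−2·5−1=7

M = 7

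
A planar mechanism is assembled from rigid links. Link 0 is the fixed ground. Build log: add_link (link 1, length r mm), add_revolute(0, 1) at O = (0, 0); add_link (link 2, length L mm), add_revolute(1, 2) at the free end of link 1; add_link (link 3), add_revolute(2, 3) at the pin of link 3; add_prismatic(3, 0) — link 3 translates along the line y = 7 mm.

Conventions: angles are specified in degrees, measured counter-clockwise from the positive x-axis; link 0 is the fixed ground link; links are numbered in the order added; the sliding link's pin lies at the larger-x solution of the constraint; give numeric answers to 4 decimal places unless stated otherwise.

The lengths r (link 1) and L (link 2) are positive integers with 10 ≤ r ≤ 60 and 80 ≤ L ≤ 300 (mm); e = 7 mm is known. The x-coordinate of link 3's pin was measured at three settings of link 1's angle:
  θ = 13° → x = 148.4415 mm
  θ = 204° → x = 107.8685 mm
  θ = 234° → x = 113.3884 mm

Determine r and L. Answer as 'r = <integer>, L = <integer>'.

constraint per measurement: (x − r cos θ)² + (r sin θ − e)² = L²
subtracting the θ₁ and θ₂ equations cancels the r² and L² terms:
r = (x₁² − x₂²) / (2[(x₁cos θ₁ + e sin θ₁) − (x₂cos θ₂ + e sin θ₂)]) = 21.0000 → r = 21
L² = (x₁ − r cos θ₁)² + (r sin θ₁ − e)² = 16383.9912 → L = 128.0000 → L = 128
check at θ₃=234°: x = 113.3884 (printed 113.3884) ✓

r = 21, L = 128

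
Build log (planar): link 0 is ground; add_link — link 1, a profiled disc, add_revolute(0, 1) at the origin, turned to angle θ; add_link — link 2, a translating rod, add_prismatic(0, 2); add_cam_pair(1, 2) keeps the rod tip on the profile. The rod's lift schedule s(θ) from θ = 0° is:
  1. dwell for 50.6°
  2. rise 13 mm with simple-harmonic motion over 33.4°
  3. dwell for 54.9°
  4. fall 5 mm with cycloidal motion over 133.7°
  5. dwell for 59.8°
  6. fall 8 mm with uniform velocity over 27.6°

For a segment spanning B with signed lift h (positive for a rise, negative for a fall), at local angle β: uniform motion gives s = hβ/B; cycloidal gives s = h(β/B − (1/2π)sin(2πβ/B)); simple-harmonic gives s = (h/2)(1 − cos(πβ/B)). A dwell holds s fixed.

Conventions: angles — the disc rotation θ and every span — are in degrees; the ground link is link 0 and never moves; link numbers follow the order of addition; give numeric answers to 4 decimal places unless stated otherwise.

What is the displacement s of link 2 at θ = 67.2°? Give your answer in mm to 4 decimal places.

seg 1 [0°–50.6°] dwell: s stays 0.0000
seg 2 [50.6°–84°] simple-harmonic, h=13: θ=67.2° here. β=16.6, B=33.4. 13/2·(1 − cos(π·0.4970)) = 6.4389 → s = 6.4389

6.4389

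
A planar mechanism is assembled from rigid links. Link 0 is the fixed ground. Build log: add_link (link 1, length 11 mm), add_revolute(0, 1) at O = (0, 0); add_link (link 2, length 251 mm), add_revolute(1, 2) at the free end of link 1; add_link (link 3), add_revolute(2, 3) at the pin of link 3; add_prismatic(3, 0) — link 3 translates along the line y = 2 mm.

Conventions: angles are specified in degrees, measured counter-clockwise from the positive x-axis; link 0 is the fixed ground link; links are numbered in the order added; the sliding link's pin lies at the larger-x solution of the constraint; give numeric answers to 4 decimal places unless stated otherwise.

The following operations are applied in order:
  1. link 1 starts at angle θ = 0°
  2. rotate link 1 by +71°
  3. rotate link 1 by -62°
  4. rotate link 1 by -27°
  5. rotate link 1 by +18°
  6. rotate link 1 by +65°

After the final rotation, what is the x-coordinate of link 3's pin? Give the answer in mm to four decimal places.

geometry: r = 11 mm, L = 251 mm, e = 2 mm; θ starts at 0°
rotate link 1 by +71°: θ ← 0° +71° = 71°
rotate link 1 by -62°: θ ← 71° -62° = 9°
rotate link 1 by -27°: θ ← 9° -27° = -18°
rotate link 1 by +18°: θ ← -18° +18° = 0°
rotate link 1 by +65°: θ ← 0° +65° = 65°
crank pin P = (r cos θ, r sin θ) = (4.648801, 9.969386)
h = r sin θ − e = 9.969386 − 2 = 7.969386
x = r cos θ + √(L² − h²) = 4.648801 + 250.873452 = 255.522253

255.5223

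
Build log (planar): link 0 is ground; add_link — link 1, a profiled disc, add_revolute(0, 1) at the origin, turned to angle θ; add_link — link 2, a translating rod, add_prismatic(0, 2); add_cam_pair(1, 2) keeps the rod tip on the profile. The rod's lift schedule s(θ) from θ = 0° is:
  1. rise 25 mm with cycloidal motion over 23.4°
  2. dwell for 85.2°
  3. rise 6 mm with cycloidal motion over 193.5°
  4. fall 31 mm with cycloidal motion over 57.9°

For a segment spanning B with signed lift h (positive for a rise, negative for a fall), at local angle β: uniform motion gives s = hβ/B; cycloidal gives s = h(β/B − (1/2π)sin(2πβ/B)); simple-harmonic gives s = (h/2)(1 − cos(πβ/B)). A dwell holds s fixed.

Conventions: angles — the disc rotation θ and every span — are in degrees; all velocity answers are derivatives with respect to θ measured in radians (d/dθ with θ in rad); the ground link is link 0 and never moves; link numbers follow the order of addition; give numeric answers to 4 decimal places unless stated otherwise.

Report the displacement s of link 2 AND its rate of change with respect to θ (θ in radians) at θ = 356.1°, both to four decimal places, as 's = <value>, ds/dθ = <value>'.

seg 1 [0°–23.4°] cycloidal, h=25: full span → s += 25 → s = 25.0000
seg 2 [23.4°–108.6°] dwell: s stays 25.0000
seg 3 [108.6°–302.1°] cycloidal, h=6: full span → s += 6 → s = 31.0000
seg 4 [302.1°–360°] cycloidal, h=-31: θ=356.1° here. β=54, B=57.9. -31·(0.9326 − sin(2π·0.9326)/(2π)) = -30.9382 → s = 0.0618
velocity in seg [302.1°–360°] (cycloidal), θ in radians: β = 54° = 0.9425 rad, B = 57.9° = 1.0105 rad; ds/dθ = (h/B)(1 − cos(2πβ/B)) = ((-31)/1.0105)(1 − cos(2π·0.9326)) = -2.706547 mm/rad

s = 0.0618, ds/dθ = -2.7065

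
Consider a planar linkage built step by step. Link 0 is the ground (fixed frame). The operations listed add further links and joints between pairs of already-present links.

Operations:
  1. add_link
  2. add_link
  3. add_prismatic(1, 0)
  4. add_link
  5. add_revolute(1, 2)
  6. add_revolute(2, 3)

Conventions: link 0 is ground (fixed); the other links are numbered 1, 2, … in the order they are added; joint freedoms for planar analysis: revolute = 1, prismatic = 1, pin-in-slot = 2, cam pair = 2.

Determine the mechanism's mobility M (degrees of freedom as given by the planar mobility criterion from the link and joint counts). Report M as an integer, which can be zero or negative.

link 0 = ground. State L|J1|J2 = 1|0|0
+link1  2|0|0
+link2  3|0|0
P(1,0) f=1→J1  3|1|0
+link3  4|1|0
R(1,2) f=1→J1  4|2|0
R(2,3) f=1→J1  4|3|0
M = 3(4−1)−2·3−0 = 9−6−0 = 3

M = 3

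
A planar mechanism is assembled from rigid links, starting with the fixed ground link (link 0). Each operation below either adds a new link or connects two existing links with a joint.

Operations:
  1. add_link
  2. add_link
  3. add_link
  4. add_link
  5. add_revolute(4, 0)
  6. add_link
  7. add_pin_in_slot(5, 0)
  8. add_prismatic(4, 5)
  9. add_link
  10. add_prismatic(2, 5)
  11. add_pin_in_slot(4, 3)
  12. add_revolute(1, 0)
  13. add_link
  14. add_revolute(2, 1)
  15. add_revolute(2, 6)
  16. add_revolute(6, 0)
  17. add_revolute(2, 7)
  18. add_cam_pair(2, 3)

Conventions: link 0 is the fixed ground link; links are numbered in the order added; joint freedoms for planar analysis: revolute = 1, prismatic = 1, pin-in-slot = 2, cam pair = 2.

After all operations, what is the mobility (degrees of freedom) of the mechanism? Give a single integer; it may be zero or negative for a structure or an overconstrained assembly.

ground; <1,0,0>
#1 <2,0,0>
#2 <3,0,0>
#3 <4,0,0>
#4 <5,0,0>
R:4↔0 J1 <5,1,0>
#5 <6,1,0>
PS:5↔0 J2 <6,1,1>
P:4↔5 J1 <6,2,1>
#6 <7,2,1>
P:2↔5 J1 <7,3,1>
PS:4↔3 J2 <7,3,2>
R:1↔0 J1 <7,4,2>
#7 <8,4,2>
R:2↔1 J1 <8,5,2>
R:2↔6 J1 <8,6,2>
R:6↔0 J1 <8,7,2>
R:2↔7 J1 <8,8,2>
C:2↔3 J2 <8,8,3>
3×7 − 2×8 − 1×3 = 2

M = 2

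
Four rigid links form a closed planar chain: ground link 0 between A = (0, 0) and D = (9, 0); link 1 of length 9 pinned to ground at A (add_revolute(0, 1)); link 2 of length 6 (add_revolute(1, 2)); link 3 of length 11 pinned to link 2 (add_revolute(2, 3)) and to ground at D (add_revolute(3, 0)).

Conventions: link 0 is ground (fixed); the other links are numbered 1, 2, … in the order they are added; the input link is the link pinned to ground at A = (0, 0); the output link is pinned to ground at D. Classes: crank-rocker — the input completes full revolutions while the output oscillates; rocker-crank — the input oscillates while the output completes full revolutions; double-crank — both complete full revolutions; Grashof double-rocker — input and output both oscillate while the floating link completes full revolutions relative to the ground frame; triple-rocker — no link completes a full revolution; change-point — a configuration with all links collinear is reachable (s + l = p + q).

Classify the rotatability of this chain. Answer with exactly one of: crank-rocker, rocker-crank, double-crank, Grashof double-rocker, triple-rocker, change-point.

lengths: ground=9, input=9, coupler=6, output=11
sorted: s=6 (shortest), l=11 (longest), p+q=18
s + l = 17 vs p + q = 18
s + l < p + q (Grashof) with shortest = coupler link → Grashof double-rocker

Grashof double-rocker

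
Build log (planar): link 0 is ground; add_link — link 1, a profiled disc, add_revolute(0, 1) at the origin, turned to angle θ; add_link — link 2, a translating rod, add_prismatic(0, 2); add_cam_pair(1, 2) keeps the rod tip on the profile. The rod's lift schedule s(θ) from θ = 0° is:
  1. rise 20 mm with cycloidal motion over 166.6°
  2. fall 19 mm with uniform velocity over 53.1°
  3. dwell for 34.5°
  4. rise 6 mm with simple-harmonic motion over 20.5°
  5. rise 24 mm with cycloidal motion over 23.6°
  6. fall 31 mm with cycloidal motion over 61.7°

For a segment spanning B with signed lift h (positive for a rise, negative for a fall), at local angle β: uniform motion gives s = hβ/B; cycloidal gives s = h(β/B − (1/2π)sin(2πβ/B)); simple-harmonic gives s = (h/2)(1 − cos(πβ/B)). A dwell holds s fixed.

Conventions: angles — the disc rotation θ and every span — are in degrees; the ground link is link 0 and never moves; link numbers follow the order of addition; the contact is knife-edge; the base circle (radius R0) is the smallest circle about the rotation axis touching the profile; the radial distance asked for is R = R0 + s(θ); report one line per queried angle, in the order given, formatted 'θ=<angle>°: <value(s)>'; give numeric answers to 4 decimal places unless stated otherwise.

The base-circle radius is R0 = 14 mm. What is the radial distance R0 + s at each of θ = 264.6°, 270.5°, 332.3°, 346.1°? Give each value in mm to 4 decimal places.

seg 1 [0°–166.6°] cycloidal, h=20: full span → s += 20 → s = 20.0000
seg 2 [166.6°–219.7°] uniform, h=-19: full span → s += -19 → s = 1.0000
seg 3 [219.7°–254.2°] dwell: s stays 1.0000
seg 4 [254.2°–274.7°] simple-harmonic, h=6: θ=264.6° here. β=10.4, B=20.5. 6/2·(1 − cos(π·0.5073)) = 3.0690 → s = 4.0690
seg 4 [254.2°–274.7°] simple-harmonic, h=6: θ=270.5° here. β=16.3, B=20.5. 6/2·(1 − cos(π·0.7951)) = 5.3997 → s = 6.3997
seg 4 [254.2°–274.7°] simple-harmonic, h=6: full span → s += 6 → s = 7.0000
seg 5 [274.7°–298.3°] cycloidal, h=24: full span → s += 24 → s = 31.0000
seg 6 [298.3°–360°] cycloidal, h=-31: θ=332.3° here. β=34, B=61.7. -31·(0.5511 − sin(2π·0.5511)/(2π)) = -18.6383 → s = 12.3617
seg 6 [298.3°–360°] cycloidal, h=-31: θ=346.1° here. β=47.8, B=61.7. -31·(0.7747 − sin(2π·0.7747)/(2π)) = -28.8906 → s = 2.1094
θ=264.6°: R = R0 + s = 14 + 4.0690 = 18.0690
θ=270.5°: R = R0 + s = 14 + 6.3997 = 20.3997
θ=332.3°: R = R0 + s = 14 + 12.3617 = 26.3617
θ=346.1°: R = R0 + s = 14 + 2.1094 = 16.1094

θ=264.6°: 18.0690
θ=270.5°: 20.3997
θ=332.3°: 26.3617
θ=346.1°: 16.1094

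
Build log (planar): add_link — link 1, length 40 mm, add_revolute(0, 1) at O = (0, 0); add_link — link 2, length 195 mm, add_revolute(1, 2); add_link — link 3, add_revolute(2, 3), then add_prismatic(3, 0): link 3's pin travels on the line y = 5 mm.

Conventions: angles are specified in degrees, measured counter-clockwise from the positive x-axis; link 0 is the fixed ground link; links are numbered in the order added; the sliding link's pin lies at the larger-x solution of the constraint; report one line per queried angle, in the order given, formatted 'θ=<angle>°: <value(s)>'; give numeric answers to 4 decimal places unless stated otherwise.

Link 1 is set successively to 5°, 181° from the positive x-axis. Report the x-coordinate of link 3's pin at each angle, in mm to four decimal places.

geometry: r = 40 mm, L = 195 mm, e = 5 mm
θ=5°: crank pin P = (r cos θ, r sin θ) = (39.847788, 3.486230)
θ=5°: h = r sin θ − e = 3.486230 − 5 = -1.513770
θ=5°: x = r cos θ + √(L² − h²) = 39.847788 + 194.994124 = 234.841912
θ=181°: crank pin P = (r cos θ, r sin θ) = (-39.993908, -0.698096)
θ=181°: h = r sin θ − e = -0.698096 − 5 = -5.698096
θ=181°: x = r cos θ + √(L² − h²) = -39.993908 + 194.916730 = 154.922822

θ=5°: 234.8419
θ=181°: 154.9228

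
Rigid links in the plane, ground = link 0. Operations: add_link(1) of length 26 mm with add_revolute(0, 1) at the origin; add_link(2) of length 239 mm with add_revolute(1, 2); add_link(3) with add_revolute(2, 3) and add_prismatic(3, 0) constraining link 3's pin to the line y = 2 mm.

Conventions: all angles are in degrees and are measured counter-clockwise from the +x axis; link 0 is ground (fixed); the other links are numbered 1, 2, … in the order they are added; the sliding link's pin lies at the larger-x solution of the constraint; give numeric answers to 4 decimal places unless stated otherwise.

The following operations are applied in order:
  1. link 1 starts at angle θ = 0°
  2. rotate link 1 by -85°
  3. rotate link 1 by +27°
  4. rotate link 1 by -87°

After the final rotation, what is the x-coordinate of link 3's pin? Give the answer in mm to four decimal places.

geometry: r = 26 mm, L = 239 mm, e = 2 mm; θ starts at 0°
rotate link 1 by -85°: θ ← 0° -85° = -85°
rotate link 1 by +27°: θ ← -85° +27° = -58°
rotate link 1 by -87°: θ ← -58° -87° = -145°
crank pin P = (r cos θ, r sin θ) = (-21.297953, -14.912987)
h = r sin θ − e = -14.912987 − 2 = -16.912987
x = r cos θ + √(L² − h²) = -21.297953 + 238.400820 = 217.102867

217.1029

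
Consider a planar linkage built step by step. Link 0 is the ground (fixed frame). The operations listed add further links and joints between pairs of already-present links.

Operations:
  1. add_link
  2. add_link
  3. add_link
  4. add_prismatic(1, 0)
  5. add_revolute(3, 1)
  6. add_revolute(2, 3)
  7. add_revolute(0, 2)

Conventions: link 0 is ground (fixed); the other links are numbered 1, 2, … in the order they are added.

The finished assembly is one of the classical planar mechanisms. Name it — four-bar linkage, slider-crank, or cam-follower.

links: 4 (incl. ground); joints: 3 revolute, 1 prismatic, 0 higher (cam) pair, forming one closed loop
4 links, 3 revolutes + 1 prismatic in one loop → slider-crank

slider-crank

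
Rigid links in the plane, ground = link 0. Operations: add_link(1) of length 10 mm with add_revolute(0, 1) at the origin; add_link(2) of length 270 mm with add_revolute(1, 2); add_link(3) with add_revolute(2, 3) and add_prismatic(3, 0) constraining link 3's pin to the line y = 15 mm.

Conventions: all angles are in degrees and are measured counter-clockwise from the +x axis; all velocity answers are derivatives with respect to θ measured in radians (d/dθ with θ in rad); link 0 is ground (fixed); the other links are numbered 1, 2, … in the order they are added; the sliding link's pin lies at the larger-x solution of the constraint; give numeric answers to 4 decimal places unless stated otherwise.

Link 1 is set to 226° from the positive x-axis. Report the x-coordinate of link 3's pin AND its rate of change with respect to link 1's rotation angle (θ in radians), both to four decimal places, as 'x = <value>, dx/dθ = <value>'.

geometry: r = 10 mm, L = 270 mm, e = 15 mm
crank pin P = (r cos θ, r sin θ) = (-6.946584, -7.193398)
h = r sin θ − e = -7.193398 − 15 = -22.193398
x = r cos θ + √(L² − h²) = -6.946584 + 269.086330 = 262.139746
dx/dθ = −r sin θ − h·r cos θ/√(L² − h²) (θ in radians; h = -22.193398) = 6.620466

x = 262.1397, dx/dθ = 6.6205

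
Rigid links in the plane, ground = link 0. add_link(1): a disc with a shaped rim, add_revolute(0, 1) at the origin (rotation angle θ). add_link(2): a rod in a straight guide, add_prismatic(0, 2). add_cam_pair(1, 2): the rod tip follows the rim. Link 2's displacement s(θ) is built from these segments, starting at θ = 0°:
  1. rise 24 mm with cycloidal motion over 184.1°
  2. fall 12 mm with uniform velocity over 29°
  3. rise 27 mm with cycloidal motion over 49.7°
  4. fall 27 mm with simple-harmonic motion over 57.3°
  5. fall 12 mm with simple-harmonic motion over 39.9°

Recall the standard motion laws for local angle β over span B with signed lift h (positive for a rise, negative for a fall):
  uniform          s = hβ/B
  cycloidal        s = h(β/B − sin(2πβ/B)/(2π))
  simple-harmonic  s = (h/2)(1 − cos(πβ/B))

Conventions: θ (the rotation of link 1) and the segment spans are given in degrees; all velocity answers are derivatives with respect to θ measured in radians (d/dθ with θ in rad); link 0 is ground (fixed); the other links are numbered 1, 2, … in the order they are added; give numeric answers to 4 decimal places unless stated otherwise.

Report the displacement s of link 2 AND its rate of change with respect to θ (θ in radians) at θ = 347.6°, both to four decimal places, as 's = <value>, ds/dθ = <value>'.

segment 1 (0° to 184.1°, cycloidal, h = 24) is passed completely: s = 0.0000 + (24) = 24.0000
segment 2 (184.1° to 213.1°, uniform, h = -12) is passed completely: s = 24.0000 + (-12) = 12.0000
segment 3 (213.1° to 262.8°, cycloidal, h = 27) is passed completely: s = 12.0000 + (27) = 39.0000
segment 4 (262.8° to 320.1°, simple-harmonic, h = -27) is passed completely: s = 39.0000 + (-27) = 12.0000
θ = 347.6° falls in segment 5 (320.1° to 360°, simple-harmonic, h = -12): β = 347.6 − 320.1 = 27.5°, B = 39.9°; Δs = -12/2·(1 − cos(π·0.6892)) = -9.3604; s = 12.0000 − 9.3604 = 2.6396
velocity in seg [320.1°–360°] (simple-harmonic), θ in radians: β = 27.5° = 0.4800 rad, B = 39.9° = 0.6964 rad; ds/dθ = (πh/(2B)) sin(πβ/B) = (π·(-12)/(2·0.6964)) sin(π·0.6892) = -22.424212 mm/rad

s = 2.6396, ds/dθ = -22.4242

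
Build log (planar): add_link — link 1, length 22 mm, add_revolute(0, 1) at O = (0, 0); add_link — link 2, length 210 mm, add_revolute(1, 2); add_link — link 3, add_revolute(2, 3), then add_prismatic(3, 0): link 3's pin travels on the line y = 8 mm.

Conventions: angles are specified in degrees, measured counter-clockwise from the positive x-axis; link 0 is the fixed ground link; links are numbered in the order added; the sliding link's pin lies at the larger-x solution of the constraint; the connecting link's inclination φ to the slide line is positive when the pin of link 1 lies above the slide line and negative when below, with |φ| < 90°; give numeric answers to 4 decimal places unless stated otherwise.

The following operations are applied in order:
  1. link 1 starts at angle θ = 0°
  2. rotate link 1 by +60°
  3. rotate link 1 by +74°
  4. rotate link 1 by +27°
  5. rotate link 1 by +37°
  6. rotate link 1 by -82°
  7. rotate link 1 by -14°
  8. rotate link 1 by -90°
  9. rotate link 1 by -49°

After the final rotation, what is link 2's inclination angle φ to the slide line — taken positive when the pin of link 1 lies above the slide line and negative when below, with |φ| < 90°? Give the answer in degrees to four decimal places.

geometry: r = 22 mm, L = 210 mm, e = 8 mm; θ starts at 0°
rotate link 1 by +60°: θ ← 0° +60° = 60°
rotate link 1 by +74°: θ ← 60° +74° = 134°
rotate link 1 by +27°: θ ← 134° +27° = 161°
rotate link 1 by +37°: θ ← 161° +37° = 198°
rotate link 1 by -82°: θ ← 198° -82° = 116°
rotate link 1 by -14°: θ ← 116° -14° = 102°
rotate link 1 by -90°: θ ← 102° -90° = 12°
rotate link 1 by -49°: θ ← 12° -49° = -37°
h = r sin θ − e = -13.239931 − 8 = -21.239931
sin φ = h / L = -21.239931 / 210 = -0.10114253
φ = arcsin(-0.10114253) = -5.804966°

-5.8050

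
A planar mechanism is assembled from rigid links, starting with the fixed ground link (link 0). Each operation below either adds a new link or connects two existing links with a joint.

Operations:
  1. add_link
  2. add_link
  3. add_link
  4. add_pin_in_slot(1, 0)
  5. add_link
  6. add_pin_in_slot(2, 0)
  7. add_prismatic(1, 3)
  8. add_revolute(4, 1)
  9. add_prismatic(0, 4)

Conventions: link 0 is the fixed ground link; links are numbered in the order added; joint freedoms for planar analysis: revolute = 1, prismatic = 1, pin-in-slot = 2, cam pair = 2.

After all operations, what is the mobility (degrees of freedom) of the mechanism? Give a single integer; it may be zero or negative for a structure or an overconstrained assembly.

(L,J1,J2)=(1,0,0); link0 fixed
link1: (2,0,0)
link2: (3,0,0)
link3: (4,0,0)
PS 1-0 [J2]: (4,0,1)
link4: (5,0,1)
PS 2-0 [J2]: (5,0,2)
P 1-3 [J1]: (5,1,2)
R 4-1 [J1]: (5,2,2)
P 0-4 [J1]: (5,3,2)
Grübler: 3·4 − 2·3 − 2 = 4

M = 4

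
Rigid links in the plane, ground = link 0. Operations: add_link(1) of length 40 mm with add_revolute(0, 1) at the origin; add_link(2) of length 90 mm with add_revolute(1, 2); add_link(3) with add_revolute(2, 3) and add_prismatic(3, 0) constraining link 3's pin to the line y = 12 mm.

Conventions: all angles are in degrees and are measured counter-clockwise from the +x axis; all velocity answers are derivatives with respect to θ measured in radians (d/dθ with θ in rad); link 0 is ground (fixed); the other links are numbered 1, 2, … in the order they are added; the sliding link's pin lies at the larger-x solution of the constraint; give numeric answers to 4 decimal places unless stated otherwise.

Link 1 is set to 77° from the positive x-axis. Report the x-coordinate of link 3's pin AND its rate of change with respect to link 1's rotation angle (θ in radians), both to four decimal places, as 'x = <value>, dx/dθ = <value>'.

geometry: r = 40 mm, L = 90 mm, e = 12 mm
crank pin P = (r cos θ, r sin θ) = (8.998042, 38.974803)
h = r sin θ − e = 38.974803 − 12 = 26.974803
x = r cos θ + √(L² − h²) = 8.998042 + 85.862448 = 94.860490
dx/dθ = −r sin θ − h·r cos θ/√(L² − h²) (θ in radians; h = 26.974803) = -41.801654

x = 94.8605, dx/dθ = -41.8017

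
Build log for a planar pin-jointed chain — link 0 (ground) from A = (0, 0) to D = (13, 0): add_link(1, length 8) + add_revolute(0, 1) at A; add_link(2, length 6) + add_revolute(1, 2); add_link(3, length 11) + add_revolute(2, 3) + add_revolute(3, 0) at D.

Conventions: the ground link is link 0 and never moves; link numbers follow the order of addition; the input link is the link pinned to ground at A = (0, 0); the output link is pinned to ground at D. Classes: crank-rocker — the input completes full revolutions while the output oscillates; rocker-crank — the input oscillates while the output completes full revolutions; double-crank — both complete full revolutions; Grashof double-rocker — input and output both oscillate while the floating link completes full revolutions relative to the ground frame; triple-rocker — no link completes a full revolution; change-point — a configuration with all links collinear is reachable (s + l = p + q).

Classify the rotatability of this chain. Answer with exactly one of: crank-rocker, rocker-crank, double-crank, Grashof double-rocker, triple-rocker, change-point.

lengths: ground=13, input=8, coupler=6, output=11
sorted: s=6 (shortest), l=13 (longest), p+q=19
s + l = 19 vs p + q = 19
s + l = p + q → change-point (collinear configuration reachable)

change-point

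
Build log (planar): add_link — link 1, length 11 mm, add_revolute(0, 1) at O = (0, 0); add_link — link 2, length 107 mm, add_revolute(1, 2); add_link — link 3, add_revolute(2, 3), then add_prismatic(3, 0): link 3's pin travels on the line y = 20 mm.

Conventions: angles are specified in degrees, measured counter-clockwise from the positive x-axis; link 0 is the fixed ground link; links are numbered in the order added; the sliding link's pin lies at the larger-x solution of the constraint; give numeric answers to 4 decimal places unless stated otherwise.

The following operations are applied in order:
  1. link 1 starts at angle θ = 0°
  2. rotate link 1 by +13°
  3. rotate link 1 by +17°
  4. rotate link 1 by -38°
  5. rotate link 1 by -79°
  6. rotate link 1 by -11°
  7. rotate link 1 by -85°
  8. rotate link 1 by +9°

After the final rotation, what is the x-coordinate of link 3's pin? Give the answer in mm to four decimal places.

geometry: r = 11 mm, L = 107 mm, e = 20 mm; θ starts at 0°
rotate link 1 by +13°: θ ← 0° +13° = 13°
rotate link 1 by +17°: θ ← 13° +17° = 30°
rotate link 1 by -38°: θ ← 30° -38° = -8°
rotate link 1 by -79°: θ ← -8° -79° = -87°
rotate link 1 by -11°: θ ← -87° -11° = -98°
rotate link 1 by -85°: θ ← -98° -85° = -183°
rotate link 1 by +9°: θ ← -183° +9° = -174°
crank pin P = (r cos θ, r sin θ) = (-10.939741, -1.149813)
h = r sin θ − e = -1.149813 − 20 = -21.149813
x = r cos θ + √(L² − h²) = -10.939741 + 104.888919 = 93.949179

93.9492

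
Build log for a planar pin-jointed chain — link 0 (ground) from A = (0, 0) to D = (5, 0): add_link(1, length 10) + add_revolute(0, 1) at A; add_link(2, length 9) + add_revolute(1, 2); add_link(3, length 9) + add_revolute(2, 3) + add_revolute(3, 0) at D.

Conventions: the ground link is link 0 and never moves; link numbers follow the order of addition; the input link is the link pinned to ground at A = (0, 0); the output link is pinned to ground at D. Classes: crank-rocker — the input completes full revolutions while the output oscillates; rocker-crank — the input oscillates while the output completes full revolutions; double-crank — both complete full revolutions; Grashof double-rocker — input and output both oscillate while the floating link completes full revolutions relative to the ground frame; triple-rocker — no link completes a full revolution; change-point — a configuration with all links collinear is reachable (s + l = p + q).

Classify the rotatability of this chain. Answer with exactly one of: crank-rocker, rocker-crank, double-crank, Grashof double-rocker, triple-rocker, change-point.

lengths: ground=5, input=10, coupler=9, output=9
sorted: s=5 (shortest), l=10 (longest), p+q=18
s + l = 15 vs p + q = 18
s + l < p + q (Grashof) with shortest = ground link → double-crank

double-crank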